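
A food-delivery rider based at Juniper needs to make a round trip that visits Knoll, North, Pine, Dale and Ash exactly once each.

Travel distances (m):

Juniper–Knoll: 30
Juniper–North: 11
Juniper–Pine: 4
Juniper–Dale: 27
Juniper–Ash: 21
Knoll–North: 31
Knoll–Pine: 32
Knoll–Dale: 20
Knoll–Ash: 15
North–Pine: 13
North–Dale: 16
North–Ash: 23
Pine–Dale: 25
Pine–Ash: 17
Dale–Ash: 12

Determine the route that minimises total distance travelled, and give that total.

Juniper→Knoll→North→Pine→Dale→Ash→Juniper: 30+31+13+25+12+21 = 132
Juniper→Knoll→North→Pine→Ash→Dale→Juniper: 30+31+13+17+12+27 = 130
Juniper→Knoll→North→Dale→Pine→Ash→Juniper: 30+31+16+25+17+21 = 140
Juniper→Knoll→North→Dale→Ash→Pine→Juniper: 30+31+16+12+17+4 = 110
Juniper→Knoll→North→Ash→Pine→Dale→Juniper: 30+31+23+17+25+27 = 153
Juniper→Knoll→North→Ash→Dale→Pine→Juniper: 30+31+23+12+25+4 = 125
Juniper→Knoll→Pine→North→Dale→Ash→Juniper: 30+32+13+16+12+21 = 124
Juniper→Knoll→Pine→North→Ash→Dale→Juniper: 30+32+13+23+12+27 = 137
Juniper→Knoll→Pine→Dale→North→Ash→Juniper: 30+32+25+16+23+21 = 147
Juniper→Knoll→Pine→Dale→Ash→North→Juniper: 30+32+25+12+23+11 = 133
Juniper→Knoll→Pine→Ash→North→Dale→Juniper: 30+32+17+23+16+27 = 145
Juniper→Knoll→Pine→Ash→Dale→North→Juniper: 30+32+17+12+16+11 = 118
Juniper→Knoll→Dale→North→Pine→Ash→Juniper: 30+20+16+13+17+21 = 117
Juniper→Knoll→Dale→North→Ash→Pine→Juniper: 30+20+16+23+17+4 = 110
… (46 more)
Juniper→North→Dale→Knoll→Ash→Pine→Juniper: 11+16+20+15+17+4 = 83  ← best
The minimum is 83.
One optimal route: Juniper → North → Dale → Knoll → Ash → Pine → Juniper (or its reverse).

Minimum total distance: 83 m.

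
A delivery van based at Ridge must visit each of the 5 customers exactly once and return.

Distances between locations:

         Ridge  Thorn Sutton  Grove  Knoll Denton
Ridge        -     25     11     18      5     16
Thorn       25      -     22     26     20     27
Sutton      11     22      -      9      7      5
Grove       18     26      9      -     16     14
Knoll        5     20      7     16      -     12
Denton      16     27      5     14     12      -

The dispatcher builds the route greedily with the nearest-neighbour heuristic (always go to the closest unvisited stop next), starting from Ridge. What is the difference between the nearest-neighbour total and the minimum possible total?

Ridge: Knoll=5, Sutton=11, Denton=16, Grove=18, Thorn=25 ⇒ Knoll
Knoll: Sutton=7, Denton=12, Grove=16, Thorn=20 ⇒ Sutton
Sutton: Denton=5, Grove=9, Thorn=22 ⇒ Denton
Denton: Grove=14, Thorn=27 ⇒ Grove
Grove: Thorn=26 ⇒ Thorn
NN route Ridge → Knoll → Sutton → Denton → Grove → Thorn → Ridge costs 82.
Optimal: Ridge → Sutton → Denton → Grove → Thorn → Knoll → Ridge costs 81 (by enumerating all 60 distinct tours).
Excess = 82 − 81 = 1.

The nearest-neighbour route is 1 longer than optimal.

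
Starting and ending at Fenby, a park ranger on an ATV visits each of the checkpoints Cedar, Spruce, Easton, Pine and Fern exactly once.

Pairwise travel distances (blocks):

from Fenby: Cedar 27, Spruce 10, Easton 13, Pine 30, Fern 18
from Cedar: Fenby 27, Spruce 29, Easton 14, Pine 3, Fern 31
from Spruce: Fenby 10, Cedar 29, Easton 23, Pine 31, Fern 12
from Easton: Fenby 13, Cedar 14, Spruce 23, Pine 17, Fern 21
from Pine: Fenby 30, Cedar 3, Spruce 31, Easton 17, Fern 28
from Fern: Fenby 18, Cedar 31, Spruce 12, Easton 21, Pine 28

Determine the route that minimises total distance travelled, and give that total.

Shortest round trip = 80 blocks.

Fenby - Cedar - Spruce - Easton - Pine - Fern - Fenby: 27+29+23+17+28+18 = 142
Fenby - Cedar - Spruce - Easton - Fern - Pine - Fenby: 27+29+23+21+28+30 = 158
Fenby - Cedar - Spruce - Pine - Easton - Fern - Fenby: 27+29+31+17+21+18 = 143
Fenby - Cedar - Spruce - Pine - Fern - Easton - Fenby: 27+29+31+28+21+13 = 149
Fenby - Cedar - Spruce - Fern - Easton - Pine - Fenby: 27+29+12+21+17+30 = 136
Fenby - Cedar - Spruce - Fern - Pine - Easton - Fenby: 27+29+12+28+17+13 = 126
Fenby - Cedar - Easton - Spruce - Pine - Fern - Fenby: 27+14+23+31+28+18 = 141
Fenby - Cedar - Easton - Spruce - Fern - Pine - Fenby: 27+14+23+12+28+30 = 134
Fenby - Cedar - Easton - Pine - Spruce - Fern - Fenby: 27+14+17+31+12+18 = 119
Fenby - Cedar - Easton - Pine - Fern - Spruce - Fenby: 27+14+17+28+12+10 = 108
Fenby - Cedar - Easton - Fern - Spruce - Pine - Fenby: 27+14+21+12+31+30 = 135
Fenby - Cedar - Easton - Fern - Pine - Spruce - Fenby: 27+14+21+28+31+10 = 131
Fenby - Cedar - Pine - Spruce - Easton - Fern - Fenby: 27+3+31+23+21+18 = 123
Fenby - Cedar - Pine - Spruce - Fern - Easton - Fenby: 27+3+31+12+21+13 = 107
… (46 more)
Fenby - Spruce - Fern - Pine - Cedar - Easton - Fenby: 10+12+28+3+14+13 = 80  ← best
The minimum is 80.
One optimal route: Fenby → Spruce → Fern → Pine → Cedar → Easton → Fenby (or its reverse).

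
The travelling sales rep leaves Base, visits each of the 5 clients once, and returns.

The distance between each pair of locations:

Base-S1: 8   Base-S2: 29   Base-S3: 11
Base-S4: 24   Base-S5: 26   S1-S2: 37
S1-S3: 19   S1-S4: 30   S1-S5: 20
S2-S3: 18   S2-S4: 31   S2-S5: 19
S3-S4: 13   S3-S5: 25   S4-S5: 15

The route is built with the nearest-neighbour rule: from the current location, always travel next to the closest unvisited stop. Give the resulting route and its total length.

103 along Base → S1 → S3 → S4 → S5 → S2 → Base.

Base → [S1:8 / S3:11 / S4:24 / S5:26 / S2:29] → S1 (8)
S1 → [S3:19 / S5:20 / S4:30 / S2:37] → S3 (19)
S3 → [S4:13 / S2:18 / S5:25] → S4 (13)
S4 → [S5:15 / S2:31] → S5 (15)
S5 → [S2:19] → S2 (19)
Return S2→Base: 29.
Total = 8 + 19 + 13 + 15 + 19 + 29 = 103.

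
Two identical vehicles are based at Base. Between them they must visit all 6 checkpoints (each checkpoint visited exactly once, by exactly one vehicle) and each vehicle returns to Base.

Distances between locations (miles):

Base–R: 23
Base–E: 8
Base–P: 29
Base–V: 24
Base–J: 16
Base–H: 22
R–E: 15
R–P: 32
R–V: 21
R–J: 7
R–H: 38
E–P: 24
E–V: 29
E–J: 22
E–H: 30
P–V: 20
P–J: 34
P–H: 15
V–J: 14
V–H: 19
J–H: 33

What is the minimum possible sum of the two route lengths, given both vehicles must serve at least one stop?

117 miles — the smallest possible combined total.

Check every non-empty split of the stops between the two vehicles; for each half take its own optimal tour:
  {R} + {E, P, V, J, H}: 46 + 96 = 142
  {E} + {R, P, V, J, H}: 16 + 101 = 117
  {R, E} + {P, V, J, H}: 46 + 87 = 133
  {P} + {R, E, V, J, H}: 58 + 85 = 143
  {R, P} + {E, V, J, H}: 84 + 85 = 169
  {E, P} + {R, V, J, H}: 61 + 85 = 146
  … (31 splits in total)
Best: vehicle 1 Base → E → Base = 16; vehicle 2 Base → R → J → V → P → H → Base = 101; combined 117.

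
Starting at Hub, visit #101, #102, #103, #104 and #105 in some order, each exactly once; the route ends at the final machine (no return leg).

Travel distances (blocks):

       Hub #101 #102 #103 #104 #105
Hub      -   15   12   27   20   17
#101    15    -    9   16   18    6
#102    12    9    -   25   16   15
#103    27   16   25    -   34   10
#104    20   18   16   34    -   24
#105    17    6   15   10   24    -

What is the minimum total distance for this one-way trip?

There are 5! = 120 possible orderings.
Hub → #101 → #102 → #103 → #104 → #105: 15+9+25+34+24 = 107
Hub → #101 → #102 → #103 → #105 → #104: 15+9+25+10+24 = 83
Hub → #101 → #102 → #104 → #103 → #105: 15+9+16+34+10 = 84
Hub → #101 → #102 → #104 → #105 → #103: 15+9+16+24+10 = 74
Hub → #101 → #102 → #105 → #103 → #104: 15+9+15+10+34 = 83
Hub → #101 → #102 → #105 → #104 → #103: 15+9+15+24+34 = 97
Hub → #101 → #103 → #102 → #104 → #105: 15+16+25+16+24 = 96
Hub → #101 → #103 → #102 → #105 → #104: 15+16+25+15+24 = 95
Hub → #101 → #103 → #104 → #102 → #105: 15+16+34+16+15 = 96
Hub → #101 → #103 → #104 → #105 → #102: 15+16+34+24+15 = 104
Hub → #101 → #103 → #105 → #102 → #104: 15+16+10+15+16 = 72
Hub → #101 → #103 → #105 → #104 → #102: 15+16+10+24+16 = 81
Hub → #101 → #104 → #102 → #103 → #105: 15+18+16+25+10 = 84
Hub → #101 → #104 → #102 → #105 → #103: 15+18+16+15+10 = 74
… (106 more)
Hub → #104 → #102 → #101 → #105 → #103: 20+16+9+6+10 = 61  ← best
The minimum is 61.
One shortest path: Hub → #104 → #102 → #101 → #105 → #103.

61 blocks — the minimum one-way total.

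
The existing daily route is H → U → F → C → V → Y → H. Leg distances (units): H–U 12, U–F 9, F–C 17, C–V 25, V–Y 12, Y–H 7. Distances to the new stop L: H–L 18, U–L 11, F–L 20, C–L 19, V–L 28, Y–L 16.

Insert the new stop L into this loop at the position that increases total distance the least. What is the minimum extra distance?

Insertion cost between consecutive stops i–j is d(i,L) + d(L,j) − d(i,j):
  between H and U: 18 + 11 − 12 = 17
  between U and F: 11 + 20 − 9 = 22
  between F and C: 20 + 19 − 17 = 22
  between C and V: 19 + 28 − 25 = 22
  between V and Y: 28 + 16 − 12 = 32
  between Y and H: 16 + 18 − 7 = 27
Cheapest insertion is between H and U, adding 17.
New total = 82 + 17 = 99.

+17 — insert L between H and U.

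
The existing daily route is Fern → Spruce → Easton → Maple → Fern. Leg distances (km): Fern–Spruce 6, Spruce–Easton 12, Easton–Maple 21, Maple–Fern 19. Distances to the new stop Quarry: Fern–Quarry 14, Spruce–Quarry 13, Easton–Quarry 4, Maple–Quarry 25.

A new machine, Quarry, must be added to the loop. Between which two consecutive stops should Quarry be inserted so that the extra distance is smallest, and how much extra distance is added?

Adding 5 km by placing Quarry on the Spruce–Easton leg.

Insertion cost between consecutive stops i–j is d(i,Quarry) + d(Quarry,j) − d(i,j):
  between Fern and Spruce: 14 + 13 − 6 = 21
  between Spruce and Easton: 13 + 4 − 12 = 5
  between Easton and Maple: 4 + 25 − 21 = 8
  between Maple and Fern: 25 + 14 − 19 = 20
Cheapest insertion is between Spruce and Easton, adding 5.
New total = 58 + 5 = 63.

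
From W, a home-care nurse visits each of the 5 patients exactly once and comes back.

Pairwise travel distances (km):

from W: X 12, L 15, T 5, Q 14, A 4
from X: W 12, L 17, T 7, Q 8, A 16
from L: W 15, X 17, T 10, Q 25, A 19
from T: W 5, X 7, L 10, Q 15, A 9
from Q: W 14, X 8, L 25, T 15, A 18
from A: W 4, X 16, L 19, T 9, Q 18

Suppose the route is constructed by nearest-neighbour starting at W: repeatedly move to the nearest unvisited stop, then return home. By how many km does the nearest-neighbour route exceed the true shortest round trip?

6 km longer than the optimal tour.

W: A=4, T=5, X=12, Q=14, L=15 ⇒ A
A: T=9, X=16, Q=18, L=19 ⇒ T
T: X=7, L=10, Q=15 ⇒ X
X: Q=8, L=17 ⇒ Q
Q: L=25 ⇒ L
NN route W → A → T → X → Q → L → W costs 68.
Optimal: W → L → T → X → Q → A → W costs 62 (by enumerating all 60 distinct tours).
Excess = 68 − 62 = 6.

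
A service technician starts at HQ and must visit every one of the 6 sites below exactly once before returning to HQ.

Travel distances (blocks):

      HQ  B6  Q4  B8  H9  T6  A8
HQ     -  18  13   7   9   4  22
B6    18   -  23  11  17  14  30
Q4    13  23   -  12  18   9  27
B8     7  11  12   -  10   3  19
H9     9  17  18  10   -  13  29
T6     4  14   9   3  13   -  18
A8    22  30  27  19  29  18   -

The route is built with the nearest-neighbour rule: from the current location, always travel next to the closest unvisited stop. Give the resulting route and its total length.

106 blocks along HQ → T6 → B8 → H9 → B6 → Q4 → A8 → HQ.

From HQ: distances to unvisited — T6=4, B8=7, H9=9, Q4=13, B6=18, A8=22. Nearest is T6 (4).
From T6: distances to unvisited — B8=3, Q4=9, H9=13, B6=14, A8=18. Nearest is B8 (3).
From B8: distances to unvisited — H9=10, B6=11, Q4=12, A8=19. Nearest is H9 (10).
From H9: distances to unvisited — B6=17, Q4=18, A8=29. Nearest is B6 (17).
From B6: distances to unvisited — Q4=23, A8=30. Nearest is Q4 (23).
From Q4: distances to unvisited — A8=27. Nearest is A8 (27).
Return A8→HQ: 22.
Total = 4 + 3 + 10 + 17 + 23 + 27 + 22 = 106.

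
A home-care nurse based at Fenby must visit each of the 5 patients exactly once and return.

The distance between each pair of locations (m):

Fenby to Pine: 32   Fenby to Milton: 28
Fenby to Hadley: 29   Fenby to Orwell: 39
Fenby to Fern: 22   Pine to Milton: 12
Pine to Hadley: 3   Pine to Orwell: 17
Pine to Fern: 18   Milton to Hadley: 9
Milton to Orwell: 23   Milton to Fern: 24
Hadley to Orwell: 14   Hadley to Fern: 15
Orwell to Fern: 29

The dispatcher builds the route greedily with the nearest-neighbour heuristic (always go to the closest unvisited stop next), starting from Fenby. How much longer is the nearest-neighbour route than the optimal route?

The nearest-neighbour route is 6 m longer than optimal.

From Fenby: Fern=22, Milton=28, Hadley=29, Pine=32, Orwell=39 → choose Fern (22).
From Fern: Hadley=15, Pine=18, Milton=24, Orwell=29 → choose Hadley (15).
From Hadley: Pine=3, Milton=9, Orwell=14 → choose Pine (3).
From Pine: Milton=12, Orwell=17 → choose Milton (12).
From Milton: Orwell=23 → choose Orwell (23).
NN route Fenby → Fern → Hadley → Pine → Milton → Orwell → Fenby costs 114.
Optimal: Fenby → Milton → Pine → Hadley → Orwell → Fern → Fenby costs 108 (by enumerating all 60 distinct tours).
Excess = 114 − 108 = 6.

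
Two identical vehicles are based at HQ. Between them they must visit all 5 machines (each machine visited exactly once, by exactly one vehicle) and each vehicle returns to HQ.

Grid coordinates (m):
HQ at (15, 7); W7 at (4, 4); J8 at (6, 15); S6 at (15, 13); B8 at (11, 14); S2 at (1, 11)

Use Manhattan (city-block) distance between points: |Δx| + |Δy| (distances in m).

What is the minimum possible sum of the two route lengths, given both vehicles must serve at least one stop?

Check every non-empty split of the stops between the two vehicles; for each half take its own optimal tour:
  {W7} + {J8, S6, B8, S2}: 28 + 44 = 72
  {J8} + {W7, S6, B8, S2}: 34 + 48 = 82
  {W7, J8} + {S6, B8, S2}: 44 + 42 = 86
  {S6} + {W7, J8, B8, S2}: 12 + 50 = 62
  {W7, S6} + {J8, B8, S2}: 40 + 44 = 84
  {J8, S6} + {W7, B8, S2}: 34 + 48 = 82
  … (15 splits in total)
Best: vehicle 1 HQ → S6 → HQ = 12; vehicle 2 HQ → W7 → S2 → J8 → B8 → HQ = 50; combined 62.

Minimum combined distance: 62 m.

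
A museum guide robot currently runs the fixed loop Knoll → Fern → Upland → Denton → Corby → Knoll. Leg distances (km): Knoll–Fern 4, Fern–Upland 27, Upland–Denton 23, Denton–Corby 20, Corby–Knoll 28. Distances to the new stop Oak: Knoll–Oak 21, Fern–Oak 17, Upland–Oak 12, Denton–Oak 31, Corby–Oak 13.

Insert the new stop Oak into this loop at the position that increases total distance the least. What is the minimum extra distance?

+2 km — insert Oak between Fern and Upland.

Insertion cost between consecutive stops i–j is d(i,Oak) + d(Oak,j) − d(i,j):
  between Knoll and Fern: 21 + 17 − 4 = 34
  between Fern and Upland: 17 + 12 − 27 = 2
  between Upland and Denton: 12 + 31 − 23 = 20
  between Denton and Corby: 31 + 13 − 20 = 24
  between Corby and Knoll: 13 + 21 − 28 = 6
Cheapest insertion is between Fern and Upland, adding 2.
New total = 102 + 2 = 104.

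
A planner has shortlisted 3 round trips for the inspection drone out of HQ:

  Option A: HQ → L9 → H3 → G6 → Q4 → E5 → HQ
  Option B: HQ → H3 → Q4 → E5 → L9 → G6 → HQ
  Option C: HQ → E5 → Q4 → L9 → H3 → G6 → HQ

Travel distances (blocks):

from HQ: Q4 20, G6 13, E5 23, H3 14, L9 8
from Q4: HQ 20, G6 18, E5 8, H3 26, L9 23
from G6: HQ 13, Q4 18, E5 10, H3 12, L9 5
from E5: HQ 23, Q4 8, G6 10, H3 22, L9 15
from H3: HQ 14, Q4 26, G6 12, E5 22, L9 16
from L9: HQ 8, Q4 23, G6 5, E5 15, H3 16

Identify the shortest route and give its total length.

Shortest is Option B, total 81 blocks.

Option A: 8 + 16 + 12 + 18 + 8 + 23 = 85
Option B: 14 + 26 + 8 + 15 + 5 + 13 = 81
Option C: 23 + 8 + 23 + 16 + 12 + 13 = 95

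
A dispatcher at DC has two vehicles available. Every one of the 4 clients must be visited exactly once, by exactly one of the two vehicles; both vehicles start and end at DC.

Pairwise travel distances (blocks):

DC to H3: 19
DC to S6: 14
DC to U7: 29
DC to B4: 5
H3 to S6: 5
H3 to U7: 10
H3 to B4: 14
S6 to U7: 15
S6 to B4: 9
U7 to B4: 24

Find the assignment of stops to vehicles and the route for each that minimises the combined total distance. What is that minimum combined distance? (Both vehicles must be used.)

Minimum combined distance: 68 blocks.

Try each way of splitting the stops between the two vehicles (each non-empty) and, for each split, find the best tour for each vehicle:
  {H3} + {S6, U7, B4}: 38 + 58 = 96
  {S6} + {H3, U7, B4}: 28 + 58 = 86
  {H3, S6} + {U7, B4}: 38 + 58 = 96
  {U7} + {H3, S6, B4}: 58 + 38 = 96
  {H3, U7} + {S6, B4}: 58 + 28 = 86
  {S6, U7} + {H3, B4}: 58 + 38 = 96
  … (7 splits in total)
  {H3, S6, U7} + {B4}: 58 + 10 = 68  ← best
Best: vehicle 1 DC → H3 → U7 → S6 → DC = 58; vehicle 2 DC → B4 → DC = 10; combined 68.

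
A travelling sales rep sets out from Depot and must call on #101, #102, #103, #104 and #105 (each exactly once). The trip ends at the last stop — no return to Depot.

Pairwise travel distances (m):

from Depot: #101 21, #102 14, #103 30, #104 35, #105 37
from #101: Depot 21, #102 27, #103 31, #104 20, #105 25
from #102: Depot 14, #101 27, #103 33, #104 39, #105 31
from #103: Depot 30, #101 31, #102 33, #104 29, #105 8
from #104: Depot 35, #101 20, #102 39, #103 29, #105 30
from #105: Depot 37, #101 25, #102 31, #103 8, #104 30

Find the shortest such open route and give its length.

There are 5! = 120 possible orderings.
Depot → #101 → #102 → #103 → #104 → #105: 21+27+33+29+30 = 140
Depot → #101 → #102 → #103 → #105 → #104: 21+27+33+8+30 = 119
Depot → #101 → #102 → #104 → #103 → #105: 21+27+39+29+8 = 124
Depot → #101 → #102 → #104 → #105 → #103: 21+27+39+30+8 = 125
Depot → #101 → #102 → #105 → #103 → #104: 21+27+31+8+29 = 116
Depot → #101 → #102 → #105 → #104 → #103: 21+27+31+30+29 = 138
Depot → #101 → #103 → #102 → #104 → #105: 21+31+33+39+30 = 154
Depot → #101 → #103 → #102 → #105 → #104: 21+31+33+31+30 = 146
Depot → #101 → #103 → #104 → #102 → #105: 21+31+29+39+31 = 151
Depot → #101 → #103 → #104 → #105 → #102: 21+31+29+30+31 = 142
Depot → #101 → #103 → #105 → #102 → #104: 21+31+8+31+39 = 130
Depot → #101 → #103 → #105 → #104 → #102: 21+31+8+30+39 = 129
Depot → #101 → #104 → #102 → #103 → #105: 21+20+39+33+8 = 121
Depot → #101 → #104 → #102 → #105 → #103: 21+20+39+31+8 = 119
… (106 more)
Depot → #102 → #101 → #104 → #103 → #105: 14+27+20+29+8 = 98  ← best
The minimum is 98.
One shortest path: Depot → #102 → #101 → #104 → #103 → #105.

Shortest open route: 98 m.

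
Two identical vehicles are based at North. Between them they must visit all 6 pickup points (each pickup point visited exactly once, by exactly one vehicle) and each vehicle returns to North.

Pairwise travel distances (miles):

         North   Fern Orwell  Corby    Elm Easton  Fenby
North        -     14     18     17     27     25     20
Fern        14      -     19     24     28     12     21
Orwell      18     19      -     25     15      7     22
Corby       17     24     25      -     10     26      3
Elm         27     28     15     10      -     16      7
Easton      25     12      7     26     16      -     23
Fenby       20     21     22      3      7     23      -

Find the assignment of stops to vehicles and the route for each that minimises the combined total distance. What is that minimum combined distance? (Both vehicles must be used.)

Minimum combined distance: 96 miles.

Check every non-empty split of the stops between the two vehicles; for each half take its own optimal tour:
  {Fern} + {Orwell, Corby, Elm, Easton, Fenby}: 28 + 68 = 96
  {Orwell} + {Fern, Corby, Elm, Easton, Fenby}: 36 + 69 = 105
  {Fern, Orwell} + {Corby, Elm, Easton, Fenby}: 51 + 68 = 119
  {Corby} + {Fern, Orwell, Elm, Easton, Fenby}: 34 + 75 = 109
  {Fern, Corby} + {Orwell, Elm, Easton, Fenby}: 55 + 68 = 123
  {Orwell, Corby} + {Fern, Elm, Easton, Fenby}: 60 + 69 = 129
  … (31 splits in total)
Best: vehicle 1 North → Fern → North = 28; vehicle 2 North → Orwell → Easton → Elm → Fenby → Corby → North = 68; combined 96.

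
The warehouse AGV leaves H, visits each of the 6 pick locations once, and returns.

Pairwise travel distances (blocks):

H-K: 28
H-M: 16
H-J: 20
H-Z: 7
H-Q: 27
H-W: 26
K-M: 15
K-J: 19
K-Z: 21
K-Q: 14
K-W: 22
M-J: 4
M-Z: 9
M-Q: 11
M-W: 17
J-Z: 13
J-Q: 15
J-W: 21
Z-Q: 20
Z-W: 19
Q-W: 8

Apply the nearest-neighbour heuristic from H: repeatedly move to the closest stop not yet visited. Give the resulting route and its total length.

Nearest-neighbour total = 93 blocks; route H → Z → M → J → Q → W → K → H.

At H the remaining stops are Z 7, M 16, J 20, W 26, Q 27, K 28; go to Z.
At Z the remaining stops are M 9, J 13, W 19, Q 20, K 21; go to M.
At M the remaining stops are J 4, Q 11, K 15, W 17; go to J.
At J the remaining stops are Q 15, K 19, W 21; go to Q.
At Q the remaining stops are W 8, K 14; go to W.
At W the remaining stops are K 22; go to K.
Return K→H: 28.
Total = 7 + 9 + 4 + 15 + 8 + 22 + 28 = 93.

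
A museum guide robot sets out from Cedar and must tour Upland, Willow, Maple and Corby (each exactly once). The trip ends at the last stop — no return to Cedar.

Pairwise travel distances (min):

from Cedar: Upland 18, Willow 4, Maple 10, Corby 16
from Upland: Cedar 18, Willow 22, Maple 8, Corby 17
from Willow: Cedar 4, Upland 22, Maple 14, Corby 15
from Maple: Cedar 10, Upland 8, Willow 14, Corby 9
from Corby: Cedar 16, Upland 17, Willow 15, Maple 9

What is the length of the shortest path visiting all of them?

Shortest open route: 36 min.

There are 4! = 24 possible orderings.
Cedar→Upland→Willow→Maple→Corby: 18+22+14+9 = 63
Cedar→Upland→Willow→Corby→Maple: 18+22+15+9 = 64
Cedar→Upland→Maple→Willow→Corby: 18+8+14+15 = 55
Cedar→Upland→Maple→Corby→Willow: 18+8+9+15 = 50
Cedar→Upland→Corby→Willow→Maple: 18+17+15+14 = 64
Cedar→Upland→Corby→Maple→Willow: 18+17+9+14 = 58
Cedar→Willow→Upland→Maple→Corby: 4+22+8+9 = 43
Cedar→Willow→Upland→Corby→Maple: 4+22+17+9 = 52
Cedar→Willow→Maple→Upland→Corby: 4+14+8+17 = 43
Cedar→Willow→Maple→Corby→Upland: 4+14+9+17 = 44
Cedar→Willow→Corby→Upland→Maple: 4+15+17+8 = 44
Cedar→Willow→Corby→Maple→Upland: 4+15+9+8 = 36
Cedar→Maple→Upland→Willow→Corby: 10+8+22+15 = 55
Cedar→Maple→Upland→Corby→Willow: 10+8+17+15 = 50
… (10 more)
The minimum is 36.
One shortest path: Cedar → Willow → Corby → Maple → Upland.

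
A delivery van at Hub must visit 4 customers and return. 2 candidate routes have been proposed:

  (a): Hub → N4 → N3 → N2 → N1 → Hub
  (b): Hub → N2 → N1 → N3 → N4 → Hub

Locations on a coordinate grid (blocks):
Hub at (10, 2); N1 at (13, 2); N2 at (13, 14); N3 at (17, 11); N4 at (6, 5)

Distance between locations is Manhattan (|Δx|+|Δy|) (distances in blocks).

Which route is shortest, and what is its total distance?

Shortest is (a), total 46 blocks.

(a): 7 + 17 + 7 + 12 + 3 = 46
(b): 15 + 12 + 13 + 17 + 7 = 64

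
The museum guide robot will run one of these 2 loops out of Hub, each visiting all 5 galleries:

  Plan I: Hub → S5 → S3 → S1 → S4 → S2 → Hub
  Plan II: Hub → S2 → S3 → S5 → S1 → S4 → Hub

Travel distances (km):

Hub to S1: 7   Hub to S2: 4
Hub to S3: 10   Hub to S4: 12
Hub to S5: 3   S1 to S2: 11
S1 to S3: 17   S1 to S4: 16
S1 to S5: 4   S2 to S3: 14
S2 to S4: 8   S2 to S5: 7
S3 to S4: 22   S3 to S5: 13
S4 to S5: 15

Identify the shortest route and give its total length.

Plan I: 3 + 13 + 17 + 16 + 8 + 4 = 61
Plan II: 4 + 14 + 13 + 4 + 16 + 12 = 63

61 km — Plan I is the shortest.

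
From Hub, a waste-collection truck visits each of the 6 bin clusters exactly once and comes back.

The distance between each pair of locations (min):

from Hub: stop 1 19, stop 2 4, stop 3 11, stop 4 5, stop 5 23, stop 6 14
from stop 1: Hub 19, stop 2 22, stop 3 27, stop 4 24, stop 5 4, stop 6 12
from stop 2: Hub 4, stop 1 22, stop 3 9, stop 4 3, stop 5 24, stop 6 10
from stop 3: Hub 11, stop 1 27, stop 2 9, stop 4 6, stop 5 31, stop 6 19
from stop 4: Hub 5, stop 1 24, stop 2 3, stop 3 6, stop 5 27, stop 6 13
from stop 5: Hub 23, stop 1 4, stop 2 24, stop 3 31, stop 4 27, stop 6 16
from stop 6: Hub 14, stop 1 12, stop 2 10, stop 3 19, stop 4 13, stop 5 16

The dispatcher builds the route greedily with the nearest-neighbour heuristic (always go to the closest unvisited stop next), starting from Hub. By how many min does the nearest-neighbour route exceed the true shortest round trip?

2 min longer than the optimal tour.

Hub: stop 2=4, stop 4=5, stop 3=11, stop 6=14, stop 1=19, stop 5=23 ⇒ stop 2
stop 2: stop 4=3, stop 3=9, stop 6=10, stop 1=22, stop 5=24 ⇒ stop 4
stop 4: stop 3=6, stop 6=13, stop 1=24, stop 5=27 ⇒ stop 3
stop 3: stop 6=19, stop 1=27, stop 5=31 ⇒ stop 6
stop 6: stop 1=12, stop 5=16 ⇒ stop 1
stop 1: stop 5=4 ⇒ stop 5
NN route Hub → stop 2 → stop 4 → stop 3 → stop 6 → stop 1 → stop 5 → Hub costs 71.
Optimal: Hub → stop 1 → stop 5 → stop 6 → stop 2 → stop 3 → stop 4 → Hub costs 69 (by enumerating all 360 distinct tours).
Excess = 71 − 69 = 2.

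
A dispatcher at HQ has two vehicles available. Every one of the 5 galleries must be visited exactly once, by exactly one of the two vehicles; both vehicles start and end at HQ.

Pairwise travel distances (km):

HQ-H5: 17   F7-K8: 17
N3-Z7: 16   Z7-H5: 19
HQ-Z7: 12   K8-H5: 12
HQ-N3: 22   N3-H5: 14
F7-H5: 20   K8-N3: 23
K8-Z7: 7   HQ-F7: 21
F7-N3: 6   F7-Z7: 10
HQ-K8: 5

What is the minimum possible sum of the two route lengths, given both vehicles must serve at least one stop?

There are 2^4 − 1 = 15 ways to divide the 5 stops into two non-empty groups. For each, the best each vehicle can do is its own shortest tour through its group:
  {F7} + {K8, N3, Z7, H5}: 42 + 59 = 101
  {K8} + {F7, N3, Z7, H5}: 10 + 59 = 69
  {F7, K8} + {N3, Z7, H5}: 43 + 59 = 102
  {N3} + {F7, K8, Z7, H5}: 44 + 59 = 103
  {F7, N3} + {K8, Z7, H5}: 49 + 48 = 97
  {K8, N3} + {F7, Z7, H5}: 50 + 59 = 109
  … (15 splits in total)
Best: vehicle 1 HQ → K8 → HQ = 10; vehicle 2 HQ → Z7 → F7 → N3 → H5 → HQ = 59; combined 69.

69 km — the smallest possible combined total.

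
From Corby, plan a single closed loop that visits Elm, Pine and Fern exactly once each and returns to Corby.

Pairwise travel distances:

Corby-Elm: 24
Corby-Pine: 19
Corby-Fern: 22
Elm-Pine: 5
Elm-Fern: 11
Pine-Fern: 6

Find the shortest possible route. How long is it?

There are 3 distinct closed tours to check (reversals are equivalent).
Corby-Elm-Pine-Fern-Corby: 24+5+6+22 = 57
Corby-Elm-Fern-Pine-Corby: 24+11+6+19 = 60
Corby-Pine-Elm-Fern-Corby: 19+5+11+22 = 57
The minimum is 57.
One optimal route: Corby → Elm → Pine → Fern → Corby (or its reverse).

Minimum total distance: 57.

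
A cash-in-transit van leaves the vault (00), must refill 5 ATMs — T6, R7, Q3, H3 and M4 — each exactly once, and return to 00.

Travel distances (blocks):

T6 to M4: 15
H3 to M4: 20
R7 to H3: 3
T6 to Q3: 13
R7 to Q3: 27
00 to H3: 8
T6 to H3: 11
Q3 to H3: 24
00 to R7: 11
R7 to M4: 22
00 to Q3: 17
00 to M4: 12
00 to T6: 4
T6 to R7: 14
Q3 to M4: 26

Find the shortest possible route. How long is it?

76 blocks — the shortest possible round trip.

With 5 stops there are 5!/2 = 60 distinct round trips (a route and its reverse cost the same).
00→T6→R7→Q3→H3→M4→00: 4+14+27+24+20+12 = 101
00→T6→R7→Q3→M4→H3→00: 4+14+27+26+20+8 = 99
00→T6→R7→H3→Q3→M4→00: 4+14+3+24+26+12 = 83
00→T6→R7→H3→M4→Q3→00: 4+14+3+20+26+17 = 84
00→T6→R7→M4→Q3→H3→00: 4+14+22+26+24+8 = 98
00→T6→R7→M4→H3→Q3→00: 4+14+22+20+24+17 = 101
00→T6→Q3→R7→H3→M4→00: 4+13+27+3+20+12 = 79
00→T6→Q3→R7→M4→H3→00: 4+13+27+22+20+8 = 94
00→T6→Q3→H3→R7→M4→00: 4+13+24+3+22+12 = 78
00→T6→Q3→H3→M4→R7→00: 4+13+24+20+22+11 = 94
00→T6→Q3→M4→R7→H3→00: 4+13+26+22+3+8 = 76
00→T6→Q3→M4→H3→R7→00: 4+13+26+20+3+11 = 77
00→T6→H3→R7→Q3→M4→00: 4+11+3+27+26+12 = 83
00→T6→H3→R7→M4→Q3→00: 4+11+3+22+26+17 = 83
… (46 more)
The minimum is 76.
One optimal route: 00 → T6 → Q3 → M4 → R7 → H3 → 00 (or its reverse).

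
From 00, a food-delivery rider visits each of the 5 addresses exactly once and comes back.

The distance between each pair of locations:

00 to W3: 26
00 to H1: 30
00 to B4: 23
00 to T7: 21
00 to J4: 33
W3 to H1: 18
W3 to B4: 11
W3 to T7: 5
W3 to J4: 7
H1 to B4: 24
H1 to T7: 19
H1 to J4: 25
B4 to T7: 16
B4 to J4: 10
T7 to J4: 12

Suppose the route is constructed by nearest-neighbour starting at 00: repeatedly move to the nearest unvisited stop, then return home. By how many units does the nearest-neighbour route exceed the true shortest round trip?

00: T7=21, B4=23, W3=26, H1=30, J4=33 ⇒ T7
T7: W3=5, J4=12, B4=16, H1=19 ⇒ W3
W3: J4=7, B4=11, H1=18 ⇒ J4
J4: B4=10, H1=25 ⇒ B4
B4: H1=24 ⇒ H1
NN route 00 → T7 → W3 → J4 → B4 → H1 → 00 costs 97.
Optimal: 00 → H1 → T7 → W3 → J4 → B4 → 00 costs 94 (by enumerating all 60 distinct tours).
Excess = 97 − 94 = 3.

Excess over optimum: 3.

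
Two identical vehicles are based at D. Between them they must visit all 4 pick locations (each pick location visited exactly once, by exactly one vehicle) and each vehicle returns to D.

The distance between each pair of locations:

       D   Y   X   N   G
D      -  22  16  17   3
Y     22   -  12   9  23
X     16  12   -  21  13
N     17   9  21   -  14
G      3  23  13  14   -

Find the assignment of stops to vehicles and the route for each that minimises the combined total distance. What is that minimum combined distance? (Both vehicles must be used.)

Check every non-empty split of the stops between the two vehicles; for each half take its own optimal tour:
  {Y} + {X, N, G}: 44 + 54 = 98
  {X} + {Y, N, G}: 32 + 48 = 80
  {Y, X} + {N, G}: 50 + 34 = 84
  {N} + {Y, X, G}: 34 + 50 = 84
  {Y, N} + {X, G}: 48 + 32 = 80
  {X, N} + {Y, G}: 54 + 48 = 102
  … (7 splits in total)
  {Y, X, N} + {G}: 54 + 6 = 60  ← best
Best: vehicle 1 D → X → Y → N → D = 54; vehicle 2 D → G → D = 6; combined 60.

60 — the smallest possible combined total.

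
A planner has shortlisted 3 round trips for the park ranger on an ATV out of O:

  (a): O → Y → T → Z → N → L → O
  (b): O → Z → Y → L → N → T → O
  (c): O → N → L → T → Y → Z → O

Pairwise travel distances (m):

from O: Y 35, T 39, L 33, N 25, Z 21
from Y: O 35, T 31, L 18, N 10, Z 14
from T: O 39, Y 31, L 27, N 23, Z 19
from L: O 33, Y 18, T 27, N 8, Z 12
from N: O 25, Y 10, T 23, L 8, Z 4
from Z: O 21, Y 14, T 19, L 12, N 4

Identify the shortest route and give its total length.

(a): 35 + 31 + 19 + 4 + 8 + 33 = 130
(b): 21 + 14 + 18 + 8 + 23 + 39 = 123
(c): 25 + 8 + 27 + 31 + 14 + 21 = 126

Shortest is (b), total 123 m.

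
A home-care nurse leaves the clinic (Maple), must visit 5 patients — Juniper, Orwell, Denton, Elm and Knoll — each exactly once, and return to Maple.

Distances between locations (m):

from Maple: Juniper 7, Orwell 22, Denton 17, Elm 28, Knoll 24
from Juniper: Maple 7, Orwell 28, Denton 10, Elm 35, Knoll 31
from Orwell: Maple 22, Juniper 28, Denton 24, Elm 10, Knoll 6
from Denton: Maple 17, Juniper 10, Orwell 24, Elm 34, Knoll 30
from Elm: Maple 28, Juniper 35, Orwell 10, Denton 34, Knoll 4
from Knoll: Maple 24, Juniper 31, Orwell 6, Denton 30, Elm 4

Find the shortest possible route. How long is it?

79 m — the shortest possible round trip.

With 5 stops there are 5!/2 = 60 distinct round trips (a route and its reverse cost the same).
Maple→Juniper→Orwell→Denton→Elm→Knoll→Maple: 7+28+24+34+4+24 = 121
Maple→Juniper→Orwell→Denton→Knoll→Elm→Maple: 7+28+24+30+4+28 = 121
Maple→Juniper→Orwell→Elm→Denton→Knoll→Maple: 7+28+10+34+30+24 = 133
Maple→Juniper→Orwell→Elm→Knoll→Denton→Maple: 7+28+10+4+30+17 = 96
Maple→Juniper→Orwell→Knoll→Denton→Elm→Maple: 7+28+6+30+34+28 = 133
Maple→Juniper→Orwell→Knoll→Elm→Denton→Maple: 7+28+6+4+34+17 = 96
Maple→Juniper→Denton→Orwell→Elm→Knoll→Maple: 7+10+24+10+4+24 = 79
Maple→Juniper→Denton→Orwell→Knoll→Elm→Maple: 7+10+24+6+4+28 = 79
Maple→Juniper→Denton→Elm→Orwell→Knoll→Maple: 7+10+34+10+6+24 = 91
Maple→Juniper→Denton→Elm→Knoll→Orwell→Maple: 7+10+34+4+6+22 = 83
Maple→Juniper→Denton→Knoll→Orwell→Elm→Maple: 7+10+30+6+10+28 = 91
Maple→Juniper→Denton→Knoll→Elm→Orwell→Maple: 7+10+30+4+10+22 = 83
Maple→Juniper→Elm→Orwell→Denton→Knoll→Maple: 7+35+10+24+30+24 = 130
Maple→Juniper→Elm→Orwell→Knoll→Denton→Maple: 7+35+10+6+30+17 = 105
… (46 more)
The minimum is 79.
One optimal route: Maple → Juniper → Denton → Orwell → Elm → Knoll → Maple (or its reverse).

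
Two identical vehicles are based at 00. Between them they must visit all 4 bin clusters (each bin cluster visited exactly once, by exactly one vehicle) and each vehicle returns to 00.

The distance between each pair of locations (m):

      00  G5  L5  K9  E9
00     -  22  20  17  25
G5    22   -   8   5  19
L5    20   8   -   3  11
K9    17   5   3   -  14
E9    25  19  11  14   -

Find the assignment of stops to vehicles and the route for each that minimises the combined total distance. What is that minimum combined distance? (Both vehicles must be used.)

Minimum combined distance: 100 m.

Try each way of splitting the stops between the two vehicles (each non-empty) and, for each split, find the best tour for each vehicle:
  {G5} + {L5, K9, E9}: 44 + 56 = 100
  {L5} + {G5, K9, E9}: 40 + 66 = 106
  {G5, L5} + {K9, E9}: 50 + 56 = 106
  {K9} + {G5, L5, E9}: 34 + 66 = 100
  {G5, K9} + {L5, E9}: 44 + 56 = 100
  {L5, K9} + {G5, E9}: 40 + 66 = 106
  … (7 splits in total)
Best: vehicle 1 00 → G5 → 00 = 44; vehicle 2 00 → K9 → L5 → E9 → 00 = 56; combined 100.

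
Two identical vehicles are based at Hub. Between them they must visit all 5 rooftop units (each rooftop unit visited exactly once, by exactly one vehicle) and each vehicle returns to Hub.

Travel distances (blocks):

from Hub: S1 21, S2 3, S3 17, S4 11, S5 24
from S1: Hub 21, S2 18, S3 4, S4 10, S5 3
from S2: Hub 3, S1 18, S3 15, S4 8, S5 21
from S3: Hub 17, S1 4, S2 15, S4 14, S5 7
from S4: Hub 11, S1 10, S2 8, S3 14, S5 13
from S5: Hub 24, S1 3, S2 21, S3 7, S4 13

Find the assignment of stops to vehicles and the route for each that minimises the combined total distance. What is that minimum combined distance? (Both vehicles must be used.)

Minimum combined distance: 54 blocks.

Try each way of splitting the stops between the two vehicles (each non-empty) and, for each split, find the best tour for each vehicle:
  {S1} + {S2, S3, S4, S5}: 42 + 48 = 90
  {S2} + {S1, S3, S4, S5}: 6 + 48 = 54
  {S1, S2} + {S3, S4, S5}: 42 + 48 = 90
  {S3} + {S1, S2, S4, S5}: 34 + 48 = 82
  {S1, S3} + {S2, S4, S5}: 42 + 48 = 90
  {S2, S3} + {S1, S4, S5}: 35 + 48 = 83
  … (15 splits in total)
Best: vehicle 1 Hub → S2 → Hub = 6; vehicle 2 Hub → S3 → S1 → S5 → S4 → Hub = 48; combined 54.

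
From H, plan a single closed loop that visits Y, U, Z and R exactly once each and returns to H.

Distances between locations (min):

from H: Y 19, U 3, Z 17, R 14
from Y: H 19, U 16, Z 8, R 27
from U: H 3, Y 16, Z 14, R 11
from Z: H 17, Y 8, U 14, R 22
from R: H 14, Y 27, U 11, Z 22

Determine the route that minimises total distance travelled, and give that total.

H - Y - U - Z - R - H: 19+16+14+22+14 = 85
H - Y - U - R - Z - H: 19+16+11+22+17 = 85
H - Y - Z - U - R - H: 19+8+14+11+14 = 66
H - Y - Z - R - U - H: 19+8+22+11+3 = 63
H - Y - R - U - Z - H: 19+27+11+14+17 = 88
H - Y - R - Z - U - H: 19+27+22+14+3 = 85
H - U - Y - Z - R - H: 3+16+8+22+14 = 63
H - U - Y - R - Z - H: 3+16+27+22+17 = 85
H - U - Z - Y - R - H: 3+14+8+27+14 = 66
H - U - R - Y - Z - H: 3+11+27+8+17 = 66
H - Z - Y - U - R - H: 17+8+16+11+14 = 66
H - Z - U - Y - R - H: 17+14+16+27+14 = 88
The minimum is 63.
One optimal route: H → Y → Z → R → U → H (or its reverse).

Shortest round trip = 63 min.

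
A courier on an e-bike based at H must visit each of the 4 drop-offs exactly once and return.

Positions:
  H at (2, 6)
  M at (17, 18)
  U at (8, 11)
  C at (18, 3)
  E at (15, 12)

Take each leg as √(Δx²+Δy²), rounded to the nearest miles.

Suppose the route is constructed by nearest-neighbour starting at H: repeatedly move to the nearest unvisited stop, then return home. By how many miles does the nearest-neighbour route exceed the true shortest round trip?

2 miles longer than the optimal tour.

H: U=8, E=14, C=16, M=19 ⇒ U
U: E=7, M=11, C=13 ⇒ E
E: M=6, C=9 ⇒ M
M: C=15 ⇒ C
NN route H → U → E → M → C → H costs 52.
Optimal: H → U → M → E → C → H costs 50 (by enumerating all 12 distinct tours).
Excess = 52 − 50 = 2.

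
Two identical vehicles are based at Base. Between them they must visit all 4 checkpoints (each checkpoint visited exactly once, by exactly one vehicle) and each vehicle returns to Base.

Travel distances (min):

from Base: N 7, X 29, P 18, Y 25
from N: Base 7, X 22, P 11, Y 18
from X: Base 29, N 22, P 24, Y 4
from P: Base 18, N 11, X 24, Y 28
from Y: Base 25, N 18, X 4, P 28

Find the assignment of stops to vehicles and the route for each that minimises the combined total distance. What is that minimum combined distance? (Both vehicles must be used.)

85 min — the smallest possible combined total.

Try each way of splitting the stops between the two vehicles (each non-empty) and, for each split, find the best tour for each vehicle:
  {N} + {X, P, Y}: 14 + 71 = 85
  {X} + {N, P, Y}: 58 + 71 = 129
  {N, X} + {P, Y}: 58 + 71 = 129
  {P} + {N, X, Y}: 36 + 58 = 94
  {N, P} + {X, Y}: 36 + 58 = 94
  {X, P} + {N, Y}: 71 + 50 = 121
  … (7 splits in total)
Best: vehicle 1 Base → N → Base = 14; vehicle 2 Base → P → X → Y → Base = 71; combined 85.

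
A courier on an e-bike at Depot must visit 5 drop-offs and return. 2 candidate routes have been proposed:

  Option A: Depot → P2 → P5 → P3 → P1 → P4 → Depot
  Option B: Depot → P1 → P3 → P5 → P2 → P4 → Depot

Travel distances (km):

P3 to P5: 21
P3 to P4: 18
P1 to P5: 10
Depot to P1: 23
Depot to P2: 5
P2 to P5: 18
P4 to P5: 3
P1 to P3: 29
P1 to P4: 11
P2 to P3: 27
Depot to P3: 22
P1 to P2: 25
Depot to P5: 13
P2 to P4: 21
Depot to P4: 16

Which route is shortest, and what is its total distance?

100 km — Option A is the shortest.

Option A: 5 + 18 + 21 + 29 + 11 + 16 = 100
Option B: 23 + 29 + 21 + 18 + 21 + 16 = 128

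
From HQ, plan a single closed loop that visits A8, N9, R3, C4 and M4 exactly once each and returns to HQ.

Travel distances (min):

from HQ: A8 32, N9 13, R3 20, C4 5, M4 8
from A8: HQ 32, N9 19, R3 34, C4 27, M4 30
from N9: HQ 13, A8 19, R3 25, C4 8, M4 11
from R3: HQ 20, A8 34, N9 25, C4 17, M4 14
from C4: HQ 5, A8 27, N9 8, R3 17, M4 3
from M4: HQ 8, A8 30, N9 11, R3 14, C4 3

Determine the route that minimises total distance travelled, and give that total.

There are 60 distinct closed tours to check (reversals are equivalent).
HQ - A8 - N9 - R3 - C4 - M4 - HQ: 32+19+25+17+3+8 = 104
HQ - A8 - N9 - R3 - M4 - C4 - HQ: 32+19+25+14+3+5 = 98
HQ - A8 - N9 - C4 - R3 - M4 - HQ: 32+19+8+17+14+8 = 98
HQ - A8 - N9 - C4 - M4 - R3 - HQ: 32+19+8+3+14+20 = 96
HQ - A8 - N9 - M4 - R3 - C4 - HQ: 32+19+11+14+17+5 = 98
HQ - A8 - N9 - M4 - C4 - R3 - HQ: 32+19+11+3+17+20 = 102
HQ - A8 - R3 - N9 - C4 - M4 - HQ: 32+34+25+8+3+8 = 110
HQ - A8 - R3 - N9 - M4 - C4 - HQ: 32+34+25+11+3+5 = 110
HQ - A8 - R3 - C4 - N9 - M4 - HQ: 32+34+17+8+11+8 = 110
HQ - A8 - R3 - C4 - M4 - N9 - HQ: 32+34+17+3+11+13 = 110
HQ - A8 - R3 - M4 - N9 - C4 - HQ: 32+34+14+11+8+5 = 104
HQ - A8 - R3 - M4 - C4 - N9 - HQ: 32+34+14+3+8+13 = 104
HQ - A8 - C4 - N9 - R3 - M4 - HQ: 32+27+8+25+14+8 = 114
HQ - A8 - C4 - N9 - M4 - R3 - HQ: 32+27+8+11+14+20 = 112
… (46 more)
HQ - N9 - A8 - R3 - M4 - C4 - HQ: 13+19+34+14+3+5 = 88  ← best
The minimum is 88.
One optimal route: HQ → N9 → A8 → R3 → M4 → C4 → HQ (or its reverse).

Minimum total distance: 88 min.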